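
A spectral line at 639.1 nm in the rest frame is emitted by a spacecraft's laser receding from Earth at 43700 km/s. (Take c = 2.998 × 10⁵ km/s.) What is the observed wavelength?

β = v/c = 43700/299800 = 0.1458.
Relativistic Doppler for wavelength: λ' = λ₀ · √((1 + β)/(1 − β)).
λ' = 639.1 × √(1.1458/0.8542) = 639.1 × 1.15813 ≈ 740.2 nm.

740.2 nm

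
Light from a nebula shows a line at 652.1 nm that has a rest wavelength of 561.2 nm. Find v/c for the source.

λ'/λ₀ = 1.1620 > 1 (redshift), so the source is receding.
λ'/λ₀ = √((1 + β)/(1 − β)) for a receding source ⇒ β = (r² − 1)/(r² + 1) with r = λ'/λ₀.
β = (1.3502 − 1)/(1.3502 + 1) ≈ 0.149.

0.149c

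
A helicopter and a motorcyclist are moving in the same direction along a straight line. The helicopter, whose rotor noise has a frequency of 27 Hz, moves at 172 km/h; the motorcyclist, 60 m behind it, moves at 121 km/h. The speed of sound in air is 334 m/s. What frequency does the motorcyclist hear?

172 km/h = 47.78 m/s; 121 km/h = 33.61 m/s.
The motorcyclist is behind, so the helicopter is moving away from it while the motorcyclist is moving toward the helicopter.
Both move, so f' = f · (v + v_o)/(v + v_s).
f' = 27 × (334 + 33.61)/(334 + 47.78) = 27 × 367.61/381.78 ≈ 26.0 Hz.

26.0 Hz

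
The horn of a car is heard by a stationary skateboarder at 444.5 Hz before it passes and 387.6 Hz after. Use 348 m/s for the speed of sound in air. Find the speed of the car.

23.8 m/s

f₁/f₂ = (v + v_s)/(v − v_s), so v_s = v · (f₁ − f₂)/(f₁ + f₂).
v_s = 348 × (444.5 − 387.6)/(444.5 + 387.6) = 348 × 56.9/832.1 ≈ 23.8 m/s.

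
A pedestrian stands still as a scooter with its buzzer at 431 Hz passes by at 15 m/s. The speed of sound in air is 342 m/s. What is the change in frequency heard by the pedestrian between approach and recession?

37.9 Hz

Approaching: f₁ = f · v/(v − v_s) = 431 × 342/327 ≈ 450.8 Hz.
Receding: f₂ = f · v/(v + v_s) = 431 × 342/357 ≈ 412.9 Hz.
Drop: f₁ − f₂ = 2f·v·v_s/(v² − v_s²) = 2 × 431 × 342 × 15/(342² − 15²) ≈ 37.9 Hz.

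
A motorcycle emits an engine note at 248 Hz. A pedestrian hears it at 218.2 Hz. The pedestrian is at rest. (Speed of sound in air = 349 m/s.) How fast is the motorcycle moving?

f' < f, so the motorcycle is receding.
f' = f · v/(v + v_s) ⇒ v_s = v · |1 − f/f'|.
v_s = 349 × |1 − 248/218.2| = 349 × 0.1366 ≈ 48 m/s.

48 m/s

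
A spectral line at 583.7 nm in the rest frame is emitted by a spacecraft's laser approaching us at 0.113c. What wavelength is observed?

521.1 nm

Relativistic Doppler for wavelength: λ' = λ₀ · √((1 − β)/(1 + β)).
λ' = 583.7 × √(0.8870/1.1130) = 583.7 × 0.89272 ≈ 521.1 nm.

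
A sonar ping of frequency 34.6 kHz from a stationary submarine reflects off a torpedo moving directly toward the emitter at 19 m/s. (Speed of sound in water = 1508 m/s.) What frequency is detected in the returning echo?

At the torpedo (a moving observer), f₁ = f₀ · (v + u)/v = 34.6 × 1527/1508 ≈ 35.0 kHz.
On reflection it acts as a source moving toward the stationary detector: f₂ = f₁ · v/(v − u) = 35.0 × 1508/1489 ≈ 35.5 kHz.

35.5 kHz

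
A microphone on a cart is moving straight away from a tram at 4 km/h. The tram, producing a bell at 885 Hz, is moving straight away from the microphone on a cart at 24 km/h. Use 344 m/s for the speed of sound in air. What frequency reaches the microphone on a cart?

24 km/h = 6.667 m/s; 4 km/h = 1.111 m/s.
With source receding and observer receding, f' = f · (v − v_o)/(v + v_s).
f' = 885 × (344 − 1.111)/(344 + 6.667) = 885 × 342.89/350.67 ≈ 865 Hz.

865 Hz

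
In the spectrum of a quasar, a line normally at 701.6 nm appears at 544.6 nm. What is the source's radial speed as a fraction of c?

λ'/λ₀ = 0.7762 < 1 (blueshift), so the source is approaching.
λ'/λ₀ = √((1 − β)/(1 + β)) for an approaching source ⇒ β = (1 − r²)/(1 + r²) with r = λ'/λ₀.
β = (1 − 0.6025)/(1 + 0.6025) ≈ 0.248.

0.248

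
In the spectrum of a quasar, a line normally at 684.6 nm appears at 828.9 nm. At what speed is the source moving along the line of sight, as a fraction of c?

0.189

λ'/λ₀ = 1.2108 > 1 (redshift), so the source is receding.
λ'/λ₀ = √((1 + β)/(1 − β)) for a receding source ⇒ β = (r² − 1)/(r² + 1) with r = λ'/λ₀.
β = (1.4660 − 1)/(1.4660 + 1) ≈ 0.189.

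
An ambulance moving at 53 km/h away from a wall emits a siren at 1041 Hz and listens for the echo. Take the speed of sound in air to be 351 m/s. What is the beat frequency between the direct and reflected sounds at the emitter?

53 km/h = 14.72 m/s.
The wall receives the sound from a moving source: f₁ = f₀ · v/(v + v_e) = 1041 × 351/365.72 ≈ 999.1 Hz.
On the return leg the ambulance is a moving observer: f₂ = f₁ · (v − v_e)/v = 999.1 × 336.28/351 ≈ 957.2 Hz.
Equivalently f₂ = f₀ · (v − v_e)/(v + v_e).
Beat against the emitted tone: |f₂ − f₀| = 2v_e·f₀/(v + v_e) = 2 × 14.72 × 1041/365.72 ≈ 84 Hz.

84 Hz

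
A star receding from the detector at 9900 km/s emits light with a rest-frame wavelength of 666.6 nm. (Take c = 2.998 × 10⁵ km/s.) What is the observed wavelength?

689.0 nm

β = v/c = 9900/299800 = 0.0330.
Relativistic Doppler for wavelength: λ' = λ₀ · √((1 + β)/(1 − β)).
λ' = 666.6 × √(1.0330/0.9670) = 666.6 × 1.03359 ≈ 689.0 nm.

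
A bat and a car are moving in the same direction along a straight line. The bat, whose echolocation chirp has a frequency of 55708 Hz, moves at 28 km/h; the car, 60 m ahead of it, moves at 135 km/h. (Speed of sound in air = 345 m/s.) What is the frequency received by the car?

28 km/h = 7.778 m/s; 135 km/h = 37.5 m/s.
The car is ahead, so the bat is moving toward it while the car is moving away from the bat.
With source approaching and observer receding, f' = f · (v − v_o)/(v − v_s).
f' = 55708 × (345 − 37.5)/(345 − 7.778) = 55708 × 307.5/337.22 ≈ 50798 Hz.

50798 Hz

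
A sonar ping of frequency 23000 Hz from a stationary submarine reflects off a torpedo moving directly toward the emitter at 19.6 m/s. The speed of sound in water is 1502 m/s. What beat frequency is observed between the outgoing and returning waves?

The torpedo first receives the wave as a moving observer: f₁ = f₀ · (v + u)/v = 23000 × (1502 + 19.6)/1502 ≈ 23300 Hz.
On reflection it acts as a source moving toward the stationary detector: f₂ = f₁ · v/(v − u) = 23300 × 1502/1482.4 ≈ 23608 Hz.
Equivalently f₂ = f₀ · (v + u)/(v − u).
Beat frequency: |f₂ − f₀| = 2u·f₀/(v − u) = 2 × 19.6 × 23000/1482.4 ≈ 608 Hz.

608 Hz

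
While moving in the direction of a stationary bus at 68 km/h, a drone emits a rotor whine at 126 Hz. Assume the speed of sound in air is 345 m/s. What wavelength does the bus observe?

68 km/h = 18.89 m/s.
Only the source moves, toward the listener, so f' = f · v/(v − v_s).
f' = 126 × 345/(345 − 18.89) ≈ 133 Hz.
λ' = v/f' = 345/133.298 ≈ 2.59 m.

2.59 m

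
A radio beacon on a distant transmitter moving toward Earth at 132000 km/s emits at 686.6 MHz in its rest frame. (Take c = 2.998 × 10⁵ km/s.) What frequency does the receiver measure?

1101.4 MHz

β = v/c = 132000/299800 = 0.4403.
Relativistic Doppler for frequency: f' = f₀ · √((1 + β)/(1 − β)).
f' = 686.6 × √(1.4403/0.5597) = 686.6 × 1.60415 ≈ 1101.4 MHz.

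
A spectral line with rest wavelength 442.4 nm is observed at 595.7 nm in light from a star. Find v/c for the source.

0.289

λ'/λ₀ = 1.3465 > 1 (redshift), so the source is receding.
λ'/λ₀ = √((1 + β)/(1 − β)) for a receding source ⇒ β = (r² − 1)/(r² + 1) with r = λ'/λ₀.
β = (1.8131 − 1)/(1.8131 + 1) ≈ 0.289.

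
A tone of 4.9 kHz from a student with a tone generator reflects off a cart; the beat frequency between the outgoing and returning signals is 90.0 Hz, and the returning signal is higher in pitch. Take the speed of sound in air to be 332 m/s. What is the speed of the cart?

Double Doppler shift off a moving reflector: f₂ = f₀ · (v + u)/(v − u) (u > 0 toward emitter).
Returning signal is higher, so f₂ = f₀ + Δf = 4900 + 90 = 4990 Hz.
Rearranging, u = v · (f₂ − f₀)/(f₂ + f₀) = 332 × 90/9890 ≈ 3.0 m/s.
So the cart is moving at 3.0 m/s toward the emitter.

3.0 m/s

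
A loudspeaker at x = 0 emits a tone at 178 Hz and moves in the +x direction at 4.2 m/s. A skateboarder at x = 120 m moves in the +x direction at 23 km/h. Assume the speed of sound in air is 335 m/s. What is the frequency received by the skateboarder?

23 km/h = 6.389 m/s.
The observer lies on the +x side, so the source is heading toward the observer and the observer is heading away from the source.
Both move, so f' = f · (v − v_o)/(v − v_s).
f' = 178 × (335 − 6.389)/(335 − 4.2) = 178 × 328.61/330.8 ≈ 177 Hz.

177 Hz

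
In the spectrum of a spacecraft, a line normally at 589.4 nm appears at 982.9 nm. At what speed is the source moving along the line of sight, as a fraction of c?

0.471c

λ'/λ₀ = 1.6676 > 1 (redshift), so the source is receding.
λ'/λ₀ = √((1 + β)/(1 − β)) for a receding source ⇒ β = (r² − 1)/(r² + 1) with r = λ'/λ₀.
β = (2.7810 − 1)/(2.7810 + 1) ≈ 0.471.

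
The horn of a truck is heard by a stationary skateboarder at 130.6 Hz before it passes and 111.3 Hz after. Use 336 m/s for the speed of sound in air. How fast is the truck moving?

f₁/f₂ = (v + v_s)/(v − v_s), so v_s = v · (f₁ − f₂)/(f₁ + f₂).
v_s = 336 × (130.6 − 111.3)/(130.6 + 111.3) = 336 × 19.3/241.9 ≈ 27 m/s.

27 m/s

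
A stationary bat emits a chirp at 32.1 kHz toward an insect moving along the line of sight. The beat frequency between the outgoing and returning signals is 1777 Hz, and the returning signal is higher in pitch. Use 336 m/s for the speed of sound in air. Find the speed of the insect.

9.0 m/s

Double Doppler shift off a moving reflector: f₂ = f₀ · (v + u)/(v − u) (u > 0 toward emitter).
Returning signal is higher, so f₂ = f₀ + Δf = 32100 + 1777 = 33877 Hz.
Rearranging, u = v · (f₂ − f₀)/(f₂ + f₀) = 336 × 1777/65977 ≈ 9.0 m/s.
So the insect is moving at 9.0 m/s toward the emitter.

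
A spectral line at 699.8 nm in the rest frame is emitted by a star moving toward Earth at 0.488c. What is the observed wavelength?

Relativistic Doppler for wavelength: λ' = λ₀ · √((1 − β)/(1 + β)).
λ' = 699.8 × √(0.5120/1.4880) = 699.8 × 0.58659 ≈ 410.5 nm.

410.5 nm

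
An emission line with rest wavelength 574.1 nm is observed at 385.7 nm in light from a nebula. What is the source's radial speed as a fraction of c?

0.378

λ'/λ₀ = 0.6718 < 1 (blueshift), so the source is approaching.
λ'/λ₀ = √((1 − β)/(1 + β)) for an approaching source ⇒ β = (1 − r²)/(1 + r²) with r = λ'/λ₀.
β = (1 − 0.4514)/(1 + 0.4514) ≈ 0.378.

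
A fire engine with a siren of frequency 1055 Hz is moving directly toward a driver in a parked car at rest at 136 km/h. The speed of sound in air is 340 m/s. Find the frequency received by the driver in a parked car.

136 km/h = 37.78 m/s.
Moving source, stationary observer: f' = f · v/(v − v_s) since the source is approaching.
f' = 1055 × 340/(340 − 37.78) = 1055 × 340/302.2 ≈ 1187 Hz.

1187 Hz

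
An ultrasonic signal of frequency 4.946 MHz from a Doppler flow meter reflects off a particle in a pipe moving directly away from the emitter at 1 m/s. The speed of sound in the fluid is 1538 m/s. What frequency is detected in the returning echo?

4.940 MHz

The particle in a pipe first receives the wave as a moving observer: f₁ = f₀ · (v − u)/v = 4.946 × (1538 − 1)/1538 ≈ 4.943 MHz.
The reflection then acts as a moving source: f₂ = f₁ · v/(v + u) ≈ 4.940 MHz.
Equivalently f₂ = f₀ · (v − u)/(v + u).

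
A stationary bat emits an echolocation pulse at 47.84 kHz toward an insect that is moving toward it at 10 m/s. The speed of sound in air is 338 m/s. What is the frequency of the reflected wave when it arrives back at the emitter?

50.8 kHz

At the insect (a moving observer), f₁ = f₀ · (v + u)/v = 47.84 × 348/338 ≈ 49.3 kHz.
On reflection it acts as a source moving toward the stationary detector: f₂ = f₁ · v/(v − u) = 49.3 × 338/328 ≈ 50.8 kHz.
Equivalently f₂ = f₀ · (v + u)/(v − u).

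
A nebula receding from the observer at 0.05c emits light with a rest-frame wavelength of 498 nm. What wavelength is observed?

523.6 nm

Relativistic Doppler for wavelength: λ' = λ₀ · √((1 + β)/(1 − β)).
λ' = 498 × √(1.0500/0.9500) = 498 × 1.05131 ≈ 523.6 nm.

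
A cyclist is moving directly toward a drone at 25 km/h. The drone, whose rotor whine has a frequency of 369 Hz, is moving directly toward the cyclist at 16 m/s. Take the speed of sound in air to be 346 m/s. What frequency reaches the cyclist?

395 Hz

25 km/h = 6.944 m/s.
With source approaching and observer approaching, f' = f · (v + v_o)/(v − v_s).
f' = 369 × (346 + 6.944)/(346 − 16) = 369 × 352.94/330 ≈ 395 Hz.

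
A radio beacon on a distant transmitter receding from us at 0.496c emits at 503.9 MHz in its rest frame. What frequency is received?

292.5 MHz

Relativistic Doppler for frequency: f' = f₀ · √((1 − β)/(1 + β)).
f' = 503.9 × √(0.5040/1.4960) = 503.9 × 0.58043 ≈ 292.5 MHz.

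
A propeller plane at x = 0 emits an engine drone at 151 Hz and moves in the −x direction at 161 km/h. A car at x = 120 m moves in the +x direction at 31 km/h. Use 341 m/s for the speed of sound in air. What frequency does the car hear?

161 km/h = 44.72 m/s; 31 km/h = 8.611 m/s.
The observer lies on the +x side, so the source is heading away from the observer and the observer is heading away from the source.
General Doppler shift: f' = f · (v − v_o)/(v + v_s).
f' = 151 × (341 − 8.611)/(341 + 44.72) = 151 × 332.39/385.72 ≈ 130 Hz.

130 Hz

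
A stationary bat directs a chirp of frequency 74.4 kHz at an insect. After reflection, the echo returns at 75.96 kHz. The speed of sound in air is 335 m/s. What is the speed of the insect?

3.5 m/s

Double Doppler shift off a moving reflector: f₂ = f₀ · (v + u)/(v − u) (u > 0 toward emitter).
Rearranging, u = v · (f₂ − f₀)/(f₂ + f₀) = 335 × 1.56/150.36 ≈ 3.5 m/s.
So the insect is moving at 3.5 m/s toward the emitter.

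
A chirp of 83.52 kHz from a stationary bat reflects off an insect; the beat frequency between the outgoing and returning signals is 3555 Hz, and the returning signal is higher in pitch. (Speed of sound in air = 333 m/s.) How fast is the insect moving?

Double Doppler shift off a moving reflector: f₂ = f₀ · (v + u)/(v − u) (u > 0 toward emitter).
Returning signal is higher, so f₂ = f₀ + Δf = 83520 + 3555 = 87075 Hz.
Rearranging, u = v · (f₂ − f₀)/(f₂ + f₀) = 333 × 3555/170595 ≈ 6.9 m/s.
So the insect is moving at 6.9 m/s toward the emitter.

6.9 m/s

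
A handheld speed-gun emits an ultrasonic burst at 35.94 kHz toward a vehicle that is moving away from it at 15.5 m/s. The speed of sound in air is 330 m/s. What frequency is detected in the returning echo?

32.7 kHz

At the vehicle (a moving observer), f₁ = f₀ · (v − u)/v = 35.94 × 314.5/330 ≈ 34.3 kHz.
On reflection it acts as a source moving away from the stationary detector: f₂ = f₁ · v/(v + u) = 34.3 × 330/345.5 ≈ 32.7 kHz.
Equivalently f₂ = f₀ · (v − u)/(v + u).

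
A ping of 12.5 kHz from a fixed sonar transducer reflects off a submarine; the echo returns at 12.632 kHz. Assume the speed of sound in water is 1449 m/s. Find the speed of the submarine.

Double Doppler shift off a moving reflector: f₂ = f₀ · (v + u)/(v − u) (u > 0 toward emitter).
Rearranging, u = v · (f₂ − f₀)/(f₂ + f₀) = 1449 × 0.132/25.132 ≈ 7.6 m/s.
So the submarine is moving at 7.6 m/s toward the emitter.

7.6 m/s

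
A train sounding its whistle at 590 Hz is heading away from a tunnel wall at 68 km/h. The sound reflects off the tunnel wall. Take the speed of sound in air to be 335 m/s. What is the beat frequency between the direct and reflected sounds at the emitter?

68 km/h = 18.89 m/s.
The tunnel wall receives the sound from a moving source: f₁ = f₀ · v/(v + v_e) = 590 × 335/353.89 ≈ 558.5 Hz.
On the return leg the train is a moving observer: f₂ = f₁ · (v − v_e)/v = 558.5 × 316.11/335 ≈ 527.0 Hz.
Beat against the emitted tone: |f₂ − f₀| = 2v_e·f₀/(v + v_e) = 2 × 18.89 × 590/353.89 ≈ 63 Hz.

63 Hz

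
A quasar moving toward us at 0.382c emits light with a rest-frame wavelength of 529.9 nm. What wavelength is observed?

354.4 nm

Relativistic Doppler for wavelength: λ' = λ₀ · √((1 − β)/(1 + β)).
λ' = 529.9 × √(0.6180/1.3820) = 529.9 × 0.66871 ≈ 354.4 nm.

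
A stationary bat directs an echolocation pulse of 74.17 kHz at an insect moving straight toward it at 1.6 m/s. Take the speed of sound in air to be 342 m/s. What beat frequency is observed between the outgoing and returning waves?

697 Hz

The insect first receives the wave as a moving observer: f₁ = f₀ · (v + u)/v = 74.17 × (342 + 1.6)/342 ≈ 74.517 kHz.
On reflection it acts as a source moving toward the stationary detector: f₂ = f₁ · v/(v − u) = 74.517 × 342/340.4 ≈ 74.867 kHz.
Equivalently f₂ = f₀ · (v + u)/(v − u).
Beat frequency (with f₀ = 74170 Hz): |f₂ − f₀| = 2u·f₀/(v − u) = 2 × 1.6 × 74170/340.4 ≈ 697 Hz.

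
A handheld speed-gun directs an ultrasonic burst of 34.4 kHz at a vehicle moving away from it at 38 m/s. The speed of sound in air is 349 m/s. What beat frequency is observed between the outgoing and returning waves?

6756 Hz

The vehicle first receives the wave as a moving observer: f₁ = f₀ · (v − u)/v = 34.4 × (349 − 38)/349 ≈ 30.65 kHz.
The reflection then acts as a moving source: f₂ = f₁ · v/(v + u) ≈ 27.64 kHz.
Equivalently f₂ = f₀ · (v − u)/(v + u).
Beat frequency (with f₀ = 34400 Hz): |f₂ − f₀| = 2u·f₀/(v + u) = 2 × 38 × 34400/387 ≈ 6756 Hz.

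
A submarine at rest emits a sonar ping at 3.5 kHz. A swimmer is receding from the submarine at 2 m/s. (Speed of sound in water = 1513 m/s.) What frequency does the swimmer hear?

Only the observer moves, away from the source, so f' = f · (v − v_o)/v.
f' = 3.5 × (1513 − 2)/1513 = 3.5 × 1511/1513 ≈ 3.50 kHz.

3.50 kHz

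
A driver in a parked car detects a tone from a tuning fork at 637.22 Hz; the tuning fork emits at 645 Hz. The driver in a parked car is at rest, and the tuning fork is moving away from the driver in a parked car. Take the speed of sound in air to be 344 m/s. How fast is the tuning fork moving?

f' = f · v/(v + v_s) ⇒ v_s = v · |1 − f/f'|.
v_s = 344 × |1 − 645/637.22| = 344 × 0.01221 ≈ 4.2 m/s.

4.2 m/s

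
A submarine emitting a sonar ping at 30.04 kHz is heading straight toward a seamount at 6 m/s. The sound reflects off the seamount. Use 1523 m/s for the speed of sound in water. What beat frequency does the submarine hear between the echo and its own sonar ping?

238 Hz

The seamount receives the sound from a moving source: f₁ = f₀ · v/(v − v_e) = 30.04 × 1523/1517 ≈ 30.159 kHz.
On the return leg the submarine is a moving observer: f₂ = f₁ · (v + v_e)/v = 30.159 × 1529/1523 ≈ 30.278 kHz.
Beat against the emitted tone (with f₀ = 30040 Hz): |f₂ − f₀| = 2v_e·f₀/(v − v_e) = 2 × 6 × 30040/1517 ≈ 238 Hz.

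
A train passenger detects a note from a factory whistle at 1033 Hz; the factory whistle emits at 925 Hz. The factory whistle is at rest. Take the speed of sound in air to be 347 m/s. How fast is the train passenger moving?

41 m/s

f' > f, so the train passenger is approaching.
f' = f · (v + v_o)/v ⇒ v_o = v · |f'/f − 1|.
v_o = 347 × |1033/925 − 1| = 347 × 0.1168 ≈ 41 m/s.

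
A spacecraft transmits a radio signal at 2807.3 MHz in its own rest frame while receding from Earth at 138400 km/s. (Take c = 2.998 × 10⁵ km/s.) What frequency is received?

1703.7 MHz

β = v/c = 138400/299800 = 0.4616.
Relativistic Doppler for frequency: f' = f₀ · √((1 − β)/(1 + β)).
f' = 2807.3 × √(0.5384/1.4616) = 2807.3 × 0.60690 ≈ 1703.7 MHz.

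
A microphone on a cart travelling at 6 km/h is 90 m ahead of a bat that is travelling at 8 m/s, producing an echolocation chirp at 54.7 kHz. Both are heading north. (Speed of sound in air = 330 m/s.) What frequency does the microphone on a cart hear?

6 km/h = 1.667 m/s.
The microphone on a cart is ahead, so the bat is moving toward it while the microphone on a cart is moving away from the bat.
General Doppler shift: f' = f · (v − v_o)/(v − v_s).
f' = 54.7 × (330 − 1.667)/(330 − 8) = 54.7 × 328.33/322 ≈ 55.8 kHz.

55.8 kHz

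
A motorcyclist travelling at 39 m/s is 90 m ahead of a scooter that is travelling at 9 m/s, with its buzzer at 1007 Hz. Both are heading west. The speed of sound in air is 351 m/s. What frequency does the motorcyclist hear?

919 Hz

The motorcyclist is ahead, so the scooter is moving toward it while the motorcyclist is moving away from the scooter.
General Doppler shift: f' = f · (v − v_o)/(v − v_s).
f' = 1007 × (351 − 39)/(351 − 9) = 1007 × 312/342 ≈ 919 Hz.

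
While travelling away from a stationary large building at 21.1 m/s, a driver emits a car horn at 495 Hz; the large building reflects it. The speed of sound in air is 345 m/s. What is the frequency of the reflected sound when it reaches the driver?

The large building receives the sound from a moving source: f₁ = f₀ · v/(v + v_e) = 495 × 345/366.1 ≈ 466 Hz.
On the return leg the driver is a moving observer: f₂ = f₁ · (v − v_e)/v = 466 × 323.9/345 ≈ 438 Hz.
Equivalently f₂ = f₀ · (v − v_e)/(v + v_e).

438 Hz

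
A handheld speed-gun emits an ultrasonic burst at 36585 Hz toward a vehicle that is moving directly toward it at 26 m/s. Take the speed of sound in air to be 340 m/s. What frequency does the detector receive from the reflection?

42644 Hz

The vehicle first receives the wave as a moving observer: f₁ = f₀ · (v + u)/v = 36585 × (340 + 26)/340 ≈ 39383 Hz.
On reflection it acts as a source moving toward the stationary detector: f₂ = f₁ · v/(v − u) = 39383 × 340/314 ≈ 42644 Hz.
Equivalently f₂ = f₀ · (v + u)/(v − u).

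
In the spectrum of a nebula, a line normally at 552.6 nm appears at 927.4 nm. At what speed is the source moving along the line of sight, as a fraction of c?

0.476c

λ'/λ₀ = 1.6782 > 1 (redshift), so the source is receding.
λ'/λ₀ = √((1 + β)/(1 − β)) for a receding source ⇒ β = (r² − 1)/(r² + 1) with r = λ'/λ₀.
β = (2.8165 − 1)/(2.8165 + 1) ≈ 0.476.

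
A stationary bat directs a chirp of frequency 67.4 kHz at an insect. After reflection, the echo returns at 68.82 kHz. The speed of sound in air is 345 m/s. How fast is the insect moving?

Double Doppler shift off a moving reflector: f₂ = f₀ · (v + u)/(v − u) (u > 0 toward emitter).
Rearranging, u = v · (f₂ − f₀)/(f₂ + f₀) = 345 × 1.42/136.22 ≈ 3.6 m/s.
So the insect is moving at 3.6 m/s toward the emitter.

3.6 m/s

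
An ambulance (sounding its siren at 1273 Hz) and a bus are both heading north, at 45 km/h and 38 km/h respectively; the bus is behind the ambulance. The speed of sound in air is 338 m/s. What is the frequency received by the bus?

45 km/h = 12.5 m/s; 38 km/h = 10.56 m/s.
The bus is behind, so the ambulance is moving away from it while the bus is moving toward the ambulance.
General Doppler shift: f' = f · (v + v_o)/(v + v_s).
f' = 1273 × (338 + 10.56)/(338 + 12.5) = 1273 × 348.56/350.5 ≈ 1266 Hz.

1266 Hz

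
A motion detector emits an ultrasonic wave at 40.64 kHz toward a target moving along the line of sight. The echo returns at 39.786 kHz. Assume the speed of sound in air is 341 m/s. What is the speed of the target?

Double Doppler shift off a moving reflector: f₂ = f₀ · (v + u)/(v − u) (u > 0 toward emitter).
Rearranging, u = v · (f₂ − f₀)/(f₂ + f₀) = 341 × -0.854/80.426 ≈ -3.6 m/s.
So the target is moving at 3.6 m/s away from the emitter.

3.6 m/s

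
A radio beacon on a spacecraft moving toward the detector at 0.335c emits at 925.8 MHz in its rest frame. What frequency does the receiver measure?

1311.7 MHz

Relativistic Doppler for frequency: f' = f₀ · √((1 + β)/(1 − β)).
f' = 925.8 × √(1.3350/0.6650) = 925.8 × 1.41687 ≈ 1311.7 MHz.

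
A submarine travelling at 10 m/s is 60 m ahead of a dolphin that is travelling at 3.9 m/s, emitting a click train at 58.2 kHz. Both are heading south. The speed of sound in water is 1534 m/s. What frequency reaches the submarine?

The submarine is ahead, so the dolphin is moving toward it while the submarine is moving away from the dolphin.
Both move, so f' = f · (v − v_o)/(v − v_s).
f' = 58.2 × (1534 − 10)/(1534 − 3.9) = 58.2 × 1524/1530.1 ≈ 58.0 kHz.

58.0 kHz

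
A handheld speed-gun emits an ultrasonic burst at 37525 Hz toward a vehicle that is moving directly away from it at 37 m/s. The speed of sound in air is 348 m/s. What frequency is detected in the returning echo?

The vehicle first receives the wave as a moving observer: f₁ = f₀ · (v − u)/v = 37525 × (348 − 37)/348 ≈ 33535 Hz.
The reflection then acts as a moving source: f₂ = f₁ · v/(v + u) ≈ 30312 Hz.

30312 Hz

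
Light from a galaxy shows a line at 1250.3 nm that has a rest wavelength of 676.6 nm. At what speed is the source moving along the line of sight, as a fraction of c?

0.547c

λ'/λ₀ = 1.8479 > 1 (redshift), so the source is receding.
λ'/λ₀ = √((1 + β)/(1 − β)) for a receding source ⇒ β = (r² − 1)/(r² + 1) with r = λ'/λ₀.
β = (3.4148 − 1)/(3.4148 + 1) ≈ 0.547.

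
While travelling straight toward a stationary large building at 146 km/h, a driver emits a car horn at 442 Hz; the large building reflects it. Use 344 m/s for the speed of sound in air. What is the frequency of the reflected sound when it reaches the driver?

146 km/h = 40.56 m/s.
The large building receives the sound from a moving source: f₁ = f₀ · v/(v − v_e) = 442 × 344/303.44 ≈ 501 Hz.
On the return leg the driver is a moving observer: f₂ = f₁ · (v + v_e)/v = 501 × 384.56/344 ≈ 560 Hz.
Equivalently f₂ = f₀ · (v + v_e)/(v − v_e).

560 Hz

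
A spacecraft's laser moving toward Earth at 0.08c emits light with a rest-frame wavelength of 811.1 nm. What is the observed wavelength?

Relativistic Doppler for wavelength: λ' = λ₀ · √((1 − β)/(1 + β)).
λ' = 811.1 × √(0.9200/1.0800) = 811.1 × 0.92296 ≈ 748.6 nm.

748.6 nm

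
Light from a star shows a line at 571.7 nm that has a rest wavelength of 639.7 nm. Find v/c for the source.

λ'/λ₀ = 0.8937 < 1 (blueshift), so the source is approaching.
λ'/λ₀ = √((1 − β)/(1 + β)) for an approaching source ⇒ β = (1 − r²)/(1 + r²) with r = λ'/λ₀.
β = (1 − 0.7987)/(1 + 0.7987) ≈ 0.112.

0.112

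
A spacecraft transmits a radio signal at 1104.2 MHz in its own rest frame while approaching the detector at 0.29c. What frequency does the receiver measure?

Relativistic Doppler for frequency: f' = f₀ · √((1 + β)/(1 − β)).
f' = 1104.2 × √(1.2900/0.7100) = 1104.2 × 1.34792 ≈ 1488.4 MHz.

1488.4 MHz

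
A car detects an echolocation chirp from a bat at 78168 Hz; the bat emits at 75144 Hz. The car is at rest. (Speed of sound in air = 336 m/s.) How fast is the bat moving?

13.0 m/s

f' > f, so the bat is approaching.
f' = f · v/(v − v_s) ⇒ v_s = v · |1 − f/f'|.
v_s = 336 × |1 − 75144/78168| = 336 × 0.03869 ≈ 13.0 m/s.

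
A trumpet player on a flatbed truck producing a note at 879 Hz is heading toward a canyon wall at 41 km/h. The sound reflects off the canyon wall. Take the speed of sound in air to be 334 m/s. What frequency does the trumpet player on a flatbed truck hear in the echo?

941 Hz

41 km/h = 11.39 m/s.
The canyon wall receives the sound from a moving source: f₁ = f₀ · v/(v − v_e) = 879 × 334/322.61 ≈ 910 Hz.
On the return leg the trumpet player on a flatbed truck is a moving observer: f₂ = f₁ · (v + v_e)/v = 910 × 345.39/334 ≈ 941 Hz.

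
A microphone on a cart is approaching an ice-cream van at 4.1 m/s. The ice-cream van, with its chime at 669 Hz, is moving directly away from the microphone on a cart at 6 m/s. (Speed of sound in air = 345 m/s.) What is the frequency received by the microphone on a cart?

665 Hz

Both move, so f' = f · (v + v_o)/(v + v_s).
f' = 669 × (345 + 4.1)/(345 + 6) = 669 × 349.1/351 ≈ 665 Hz.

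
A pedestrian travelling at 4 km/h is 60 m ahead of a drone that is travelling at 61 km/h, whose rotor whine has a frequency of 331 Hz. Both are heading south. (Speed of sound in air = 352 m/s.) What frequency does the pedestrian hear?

347 Hz

61 km/h = 16.94 m/s; 4 km/h = 1.111 m/s.
The pedestrian is ahead, so the drone is moving toward it while the pedestrian is moving away from the drone.
With source approaching and observer receding, f' = f · (v − v_o)/(v − v_s).
f' = 331 × (352 − 1.111)/(352 − 16.94) = 331 × 350.89/335.06 ≈ 347 Hz.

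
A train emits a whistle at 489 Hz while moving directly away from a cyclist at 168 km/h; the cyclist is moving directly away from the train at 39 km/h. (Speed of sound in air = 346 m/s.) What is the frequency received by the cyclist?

417 Hz

168 km/h = 46.67 m/s; 39 km/h = 10.83 m/s.
General Doppler shift: f' = f · (v − v_o)/(v + v_s).
f' = 489 × (346 − 10.83)/(346 + 46.67) = 489 × 335.17/392.67 ≈ 417 Hz.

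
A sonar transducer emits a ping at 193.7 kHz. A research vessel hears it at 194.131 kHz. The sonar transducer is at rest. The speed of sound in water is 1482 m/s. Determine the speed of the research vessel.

3.3 m/s

f' > f, so the research vessel is approaching.
f' = f · (v + v_o)/v ⇒ v_o = v · |f'/f − 1|.
v_o = 1482 × |194.131/193.7 − 1| = 1482 × 0.002225 ≈ 3.3 m/s.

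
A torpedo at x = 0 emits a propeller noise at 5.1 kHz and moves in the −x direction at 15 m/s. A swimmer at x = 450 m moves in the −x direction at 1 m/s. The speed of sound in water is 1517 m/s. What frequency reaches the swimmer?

5.05 kHz

The observer lies on the +x side, so the source is heading away from the observer and the observer is heading toward the source.
General Doppler shift: f' = f · (v + v_o)/(v + v_s).
f' = 5.1 × (1517 + 1)/(1517 + 15) = 5.1 × 1518/1532 ≈ 5.05 kHz.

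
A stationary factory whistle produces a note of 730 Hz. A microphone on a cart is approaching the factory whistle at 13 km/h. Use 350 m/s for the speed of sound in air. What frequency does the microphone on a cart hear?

13 km/h = 3.611 m/s.
Moving observer, stationary source: f' = f · (v + v_o)/v.
f' = 730 × (350 + 3.611)/350 = 730 × 353.61/350 ≈ 738 Hz.

738 Hz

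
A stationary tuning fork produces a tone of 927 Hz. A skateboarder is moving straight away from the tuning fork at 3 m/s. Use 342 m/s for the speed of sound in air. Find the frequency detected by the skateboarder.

Only the observer moves, away from the source, so f' = f · (v − v_o)/v.
f' = 927 × (342 − 3)/342 = 927 × 339/342 ≈ 919 Hz.

919 Hz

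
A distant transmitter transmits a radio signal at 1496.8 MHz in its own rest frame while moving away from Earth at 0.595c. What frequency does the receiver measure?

Relativistic Doppler for frequency: f' = f₀ · √((1 − β)/(1 + β)).
f' = 1496.8 × √(0.4050/1.5950) = 1496.8 × 0.50390 ≈ 754.2 MHz.

754.2 MHz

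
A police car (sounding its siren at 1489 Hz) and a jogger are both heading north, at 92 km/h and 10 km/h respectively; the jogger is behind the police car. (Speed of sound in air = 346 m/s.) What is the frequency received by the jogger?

1398 Hz

92 km/h = 25.56 m/s; 10 km/h = 2.778 m/s.
The jogger is behind, so the police car is moving away from it while the jogger is moving toward the police car.
General Doppler shift: f' = f · (v + v_o)/(v + v_s).
f' = 1489 × (346 + 2.778)/(346 + 25.56) = 1489 × 348.78/371.56 ≈ 1398 Hz.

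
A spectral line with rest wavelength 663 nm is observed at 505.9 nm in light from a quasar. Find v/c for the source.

0.264c

λ'/λ₀ = 0.7630 < 1 (blueshift), so the source is approaching.
λ'/λ₀ = √((1 − β)/(1 + β)) for an approaching source ⇒ β = (1 − r²)/(1 + r²) with r = λ'/λ₀.
β = (1 − 0.5822)/(1 + 0.5822) ≈ 0.264.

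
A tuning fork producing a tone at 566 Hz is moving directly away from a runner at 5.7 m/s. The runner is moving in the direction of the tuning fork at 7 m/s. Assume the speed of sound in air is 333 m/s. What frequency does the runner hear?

568 Hz

General Doppler shift: f' = f · (v + v_o)/(v + v_s).
f' = 566 × (333 + 7)/(333 + 5.7) = 566 × 340/338.7 ≈ 568 Hz.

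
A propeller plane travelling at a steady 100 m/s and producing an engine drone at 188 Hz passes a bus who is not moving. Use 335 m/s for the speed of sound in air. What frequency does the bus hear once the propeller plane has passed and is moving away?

145 Hz

Receding: f₂ = f · v/(v + v_s) = 188 × 335/435 ≈ 145 Hz.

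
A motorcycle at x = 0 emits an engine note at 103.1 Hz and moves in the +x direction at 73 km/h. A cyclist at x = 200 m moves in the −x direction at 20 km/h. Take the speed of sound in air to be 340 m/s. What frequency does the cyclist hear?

111 Hz

73 km/h = 20.28 m/s; 20 km/h = 5.556 m/s.
The observer lies on the +x side, so the source is heading toward the observer and the observer is heading toward the source.
Both move, so f' = f · (v + v_o)/(v − v_s).
f' = 103.1 × (340 + 5.556)/(340 − 20.28) = 103.1 × 345.56/319.72 ≈ 111 Hz.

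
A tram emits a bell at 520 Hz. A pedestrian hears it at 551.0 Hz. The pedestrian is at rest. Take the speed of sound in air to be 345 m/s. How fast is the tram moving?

f' > f, so the tram is approaching.
f' = f · v/(v − v_s) ⇒ v_s = v · |1 − f/f'|.
v_s = 345 × |1 − 520/551.0| = 345 × 0.05626 ≈ 19.4 m/s.

19.4 m/s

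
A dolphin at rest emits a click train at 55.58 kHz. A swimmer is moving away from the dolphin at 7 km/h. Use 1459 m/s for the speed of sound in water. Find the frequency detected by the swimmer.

55.5 kHz

7 km/h = 1.944 m/s.
Moving observer, stationary source: f' = f · (v − v_o)/v.
f' = 55.58 × (1459 − 1.944)/1459 = 55.58 × 1457.1/1459 ≈ 55.5 kHz.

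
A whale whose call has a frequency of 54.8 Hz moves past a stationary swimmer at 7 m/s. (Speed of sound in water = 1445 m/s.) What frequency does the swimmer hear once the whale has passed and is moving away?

Receding: f₂ = f · v/(v + v_s) = 54.8 × 1445/1452 ≈ 54.5 Hz.

54.5 Hz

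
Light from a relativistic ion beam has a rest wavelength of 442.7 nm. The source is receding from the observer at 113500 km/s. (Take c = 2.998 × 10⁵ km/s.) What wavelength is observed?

659.4 nm

β = v/c = 113500/299800 = 0.3786.
Relativistic Doppler for wavelength: λ' = λ₀ · √((1 + β)/(1 − β)).
λ' = 442.7 × √(1.3786/0.6214) = 442.7 × 1.48945 ≈ 659.4 nm.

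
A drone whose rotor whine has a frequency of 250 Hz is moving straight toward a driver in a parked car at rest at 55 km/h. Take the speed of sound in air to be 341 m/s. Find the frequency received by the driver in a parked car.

55 km/h = 15.28 m/s.
Only the source moves, toward the listener, so f' = f · v/(v − v_s).
f' = 250 × 341/(341 − 15.28) = 250 × 341/325.7 ≈ 262 Hz.

262 Hz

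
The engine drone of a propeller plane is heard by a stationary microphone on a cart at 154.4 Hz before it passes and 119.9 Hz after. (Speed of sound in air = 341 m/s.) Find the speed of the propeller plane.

43 m/s

f₁/f₂ = (v + v_s)/(v − v_s), so v_s = v · (f₁ − f₂)/(f₁ + f₂).
v_s = 341 × (154.4 − 119.9)/(154.4 + 119.9) = 341 × 34.5/274.3 ≈ 43 m/s.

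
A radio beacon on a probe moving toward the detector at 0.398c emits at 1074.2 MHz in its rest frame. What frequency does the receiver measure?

1637.0 MHz

Relativistic Doppler for frequency: f' = f₀ · √((1 + β)/(1 − β)).
f' = 1074.2 × √(1.3980/0.6020) = 1074.2 × 1.52390 ≈ 1637.0 MHz.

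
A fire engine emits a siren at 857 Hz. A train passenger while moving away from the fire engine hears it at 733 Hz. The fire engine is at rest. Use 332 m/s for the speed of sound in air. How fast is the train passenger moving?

f' = f · (v − v_o)/v ⇒ v_o = v · |f'/f − 1|.
v_o = 332 × |733/857 − 1| = 332 × 0.1447 ≈ 48 m/s.

48 m/s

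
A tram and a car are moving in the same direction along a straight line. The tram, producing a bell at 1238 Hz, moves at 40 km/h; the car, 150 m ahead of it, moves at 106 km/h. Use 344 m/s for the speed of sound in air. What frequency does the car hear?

40 km/h = 11.11 m/s; 106 km/h = 29.44 m/s.
The car is ahead, so the tram is moving toward it while the car is moving away from the tram.
General Doppler shift: f' = f · (v − v_o)/(v − v_s).
f' = 1238 × (344 − 29.44)/(344 − 11.11) = 1238 × 314.56/332.89 ≈ 1170 Hz.

1170 Hz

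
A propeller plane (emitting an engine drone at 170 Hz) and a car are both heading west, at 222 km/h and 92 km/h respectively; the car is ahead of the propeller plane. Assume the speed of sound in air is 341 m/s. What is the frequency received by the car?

222 km/h = 61.67 m/s; 92 km/h = 25.56 m/s.
The car is ahead, so the propeller plane is moving toward it while the car is moving away from the propeller plane.
General Doppler shift: f' = f · (v − v_o)/(v − v_s).
f' = 170 × (341 − 25.56)/(341 − 61.67) = 170 × 315.44/279.33 ≈ 192 Hz.

192 Hz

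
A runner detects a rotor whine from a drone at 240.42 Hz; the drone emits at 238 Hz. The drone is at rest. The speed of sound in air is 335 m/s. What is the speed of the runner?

f' > f, so the runner is approaching.
f' = f · (v + v_o)/v ⇒ v_o = v · |f'/f − 1|.
v_o = 335 × |240.42/238 − 1| = 335 × 0.01017 ≈ 3.4 m/s.

3.4 m/s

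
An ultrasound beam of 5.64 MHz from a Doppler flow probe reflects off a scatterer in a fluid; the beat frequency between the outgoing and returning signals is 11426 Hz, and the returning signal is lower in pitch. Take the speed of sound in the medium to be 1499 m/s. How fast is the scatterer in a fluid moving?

Double Doppler shift off a moving reflector: f₂ = f₀ · (v + u)/(v − u) (u > 0 toward emitter).
Returning signal is lower, so f₂ = f₀ − Δf = 5640000 − 11426 = 5628574 Hz.
Rearranging, u = v · (f₂ − f₀)/(f₂ + f₀) = 1499 × -11426/11268574 ≈ -1.52 m/s.
So the scatterer in a fluid is moving at 1.52 m/s away from the emitter.

1.52 m/s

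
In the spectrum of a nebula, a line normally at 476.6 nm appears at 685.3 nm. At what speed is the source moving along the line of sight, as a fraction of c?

0.348c

λ'/λ₀ = 1.4379 > 1 (redshift), so the source is receding.
λ'/λ₀ = √((1 + β)/(1 − β)) for a receding source ⇒ β = (r² − 1)/(r² + 1) with r = λ'/λ₀.
β = (2.0675 − 1)/(2.0675 + 1) ≈ 0.348.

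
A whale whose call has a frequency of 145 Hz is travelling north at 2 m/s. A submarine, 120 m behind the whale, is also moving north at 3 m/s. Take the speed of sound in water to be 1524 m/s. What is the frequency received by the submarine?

145 Hz

The submarine is behind, so the whale is moving away from it while the submarine is moving toward the whale.
General Doppler shift: f' = f · (v + v_o)/(v + v_s).
f' = 145 × (1524 + 3)/(1524 + 2) = 145 × 1527/1526 ≈ 145 Hz.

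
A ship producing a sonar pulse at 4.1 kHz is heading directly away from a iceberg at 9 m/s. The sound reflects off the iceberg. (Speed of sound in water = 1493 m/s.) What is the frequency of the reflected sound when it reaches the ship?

The iceberg receives the sound from a moving source: f₁ = f₀ · v/(v + v_e) = 4.1 × 1493/1502 ≈ 4.08 kHz.
On the return leg the ship is a moving observer: f₂ = f₁ · (v − v_e)/v = 4.08 × 1484/1493 ≈ 4.05 kHz.
Equivalently f₂ = f₀ · (v − v_e)/(v + v_e).

4.05 kHz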